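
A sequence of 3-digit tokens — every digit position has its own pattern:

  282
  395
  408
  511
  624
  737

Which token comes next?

First digit — +1 each step, mod 10: 2, 3, 4, 5, 6, 7 → 8.
Second digit: +1 each step, mod 10; 8, 9, 0, 1, 2, 3 → 4.
Third digit — +3 each step, mod 10: 2, 5, 8, 1, 4, 7 → 0.
Putting it together: 840.

840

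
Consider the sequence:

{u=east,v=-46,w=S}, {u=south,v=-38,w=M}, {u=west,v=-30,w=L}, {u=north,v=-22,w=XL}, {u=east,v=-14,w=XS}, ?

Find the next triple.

U: repeats east → south → west → north, so east, south, west, north, east → south.
V goes -46, -38, -30, -22, -14 → -6 (+8 each step).
For the w, runs through clothing sizes XS→XL: S, M, L, XL, XS → S.
Putting it together: {u=south,v=-6,w=S}.

{u=south,v=-6,w=S}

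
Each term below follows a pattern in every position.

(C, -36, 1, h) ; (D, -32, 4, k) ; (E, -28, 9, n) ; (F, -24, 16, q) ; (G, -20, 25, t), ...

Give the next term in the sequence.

First letter: letters move forward 1 place in the alphabet, so C, D, E, F, G → H.
For the second part, +4 each step: -36, -32, -28, -24, -20 → -16.
Third part: perfect squares: 1², 2², 3², …, so 1, 4, 9, 16, 25 → 36.
Second letter: letters move forward 3 places in the alphabet; h, k, n, q, t → w.
Combining the parts gives (H, -16, 36, w).

(H, -16, 36, w)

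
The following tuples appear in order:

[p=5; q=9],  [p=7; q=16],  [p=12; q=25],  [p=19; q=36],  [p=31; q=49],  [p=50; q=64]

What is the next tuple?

P goes 5, 7, 12, 19, 31, 50 → 81 (each term is the sum of the two before it).
For the q, perfect squares: 3², 4², 5², …: 9, 16, 25, 36, 49, 64 → 81.
Putting it together: [p=81; q=81].

[p=81; q=81]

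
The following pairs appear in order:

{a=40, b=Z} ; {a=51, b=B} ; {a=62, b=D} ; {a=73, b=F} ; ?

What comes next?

A: +11 each step, so 40, 51, 62, 73 → 84.
B: letters move forward 2 places in the alphabet, wrapping Z→A; Z, B, D, F → H.
Combining the parts gives {a=84, b=H}.

{a=84, b=H}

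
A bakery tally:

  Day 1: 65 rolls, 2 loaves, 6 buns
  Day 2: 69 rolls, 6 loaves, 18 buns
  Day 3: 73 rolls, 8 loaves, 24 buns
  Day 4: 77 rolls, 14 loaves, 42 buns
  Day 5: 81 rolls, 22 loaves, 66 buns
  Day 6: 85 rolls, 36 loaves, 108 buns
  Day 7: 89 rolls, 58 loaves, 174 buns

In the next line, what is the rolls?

Rolls: +4 each step; 65, 69, 73, 77, 81, 85, 89 → 93.
Loaves: each term is the sum of the two before it; 2, 6, 8, 14, 22, 36, 58 → 94.
Buns: 6, 18, 24, 42, 66, 108, 174 → 282 (always 3 × the loaves).

93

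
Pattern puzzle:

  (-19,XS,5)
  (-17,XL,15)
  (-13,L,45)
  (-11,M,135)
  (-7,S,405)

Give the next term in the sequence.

First slot: alternating steps +2, +4, +2, +4, …, so -19, -17, -13, -11, -7 → -5.
Size: runs backward through clothing sizes XS→XL; XS, XL, L, M, S → XS.
Third slot — ×3 each step: 5, 15, 45, 135, 405 → 1215.
So the next term is (-5,XS,1215).

(-5,XS,1215)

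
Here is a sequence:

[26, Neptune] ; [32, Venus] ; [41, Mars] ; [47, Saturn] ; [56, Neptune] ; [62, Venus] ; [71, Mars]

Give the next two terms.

First coordinate — alternating steps +6, +9, +6, +9, …: 26, 32, 41, 47, 56, 62, 71 → 77 → 86.
Planet: repeats Neptune → Venus → Mars → Saturn, so Neptune, Venus, Mars, Saturn, Neptune, Venus, Mars → Saturn → Neptune.
So the next two terms are [77, Saturn] and [86, Neptune].

[77, Saturn], [86, Neptune]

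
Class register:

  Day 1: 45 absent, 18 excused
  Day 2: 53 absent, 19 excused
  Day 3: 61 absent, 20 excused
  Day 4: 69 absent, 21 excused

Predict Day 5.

77 absent, 22 excused

Absent goes 45, 53, 61, 69 → 77 (+8 each step).
For the excused, +1 each step: 18, 19, 20, 21 → 22.
Combining the parts gives 77 absent, 22 excused.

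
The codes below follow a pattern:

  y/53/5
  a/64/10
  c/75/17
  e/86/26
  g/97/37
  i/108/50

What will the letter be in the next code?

k

For the letter, letters move forward 2 places in the alphabet, wrapping Z→A: y, a, c, e, g, i → k.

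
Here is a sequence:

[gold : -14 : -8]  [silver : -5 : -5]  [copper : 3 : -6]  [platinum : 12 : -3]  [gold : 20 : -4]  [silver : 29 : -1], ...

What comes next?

Metal: gold, silver, copper, platinum, gold, silver → copper (repeats gold → silver → copper → platinum).
Second component: -14, -5, 3, 12, 20, 29 → 37 (alternating steps +9, +8, +9, +8, …).
Third component: alternating steps +3, −1, +3, −1, …, so -8, -5, -6, -3, -4, -1 → -2.
Combining the parts gives [copper : 37 : -2].

[copper : 37 : -2]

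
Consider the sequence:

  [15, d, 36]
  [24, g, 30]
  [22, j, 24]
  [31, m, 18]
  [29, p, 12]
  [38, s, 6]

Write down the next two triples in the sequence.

[36, v, 0], [45, y, -6]

For the first part, alternating steps +9, −2, +9, −2, …: 15, 24, 22, 31, 29, 38 → 36 → 45.
Letter: letters move forward 3 places in the alphabet; d, g, j, m, p, s → v → y.
Third part — −6 each step: 36, 30, 24, 18, 12, 6 → 0 → -6.
So the next two triples are [36, v, 0] and [45, y, -6].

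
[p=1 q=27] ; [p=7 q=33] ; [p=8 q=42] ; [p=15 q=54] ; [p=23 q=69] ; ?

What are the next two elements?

For the p, each term is the sum of the two before it: 1, 7, 8, 15, 23 → 38 → 61.
Q: differences are 6, 9, 12, … (increasing by 3 each time); 27, 33, 42, 54, 69 → 87 → 108.
So the next two elements are [p=38 q=87] and [p=61 q=108].

[p=38 q=87], [p=61 q=108]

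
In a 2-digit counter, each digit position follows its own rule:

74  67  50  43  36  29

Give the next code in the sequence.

12

First digit: 7, 6, 5, 4, 3, 2 → 1 (−1 each step, mod 10).
Second digit — +3 each step, mod 10: 4, 7, 0, 3, 6, 9 → 2.
So the next code is 12.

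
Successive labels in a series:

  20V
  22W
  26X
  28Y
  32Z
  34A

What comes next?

38B

First component — alternating steps +2, +4, +2, +4, …: 20, 22, 26, 28, 32, 34 → 38.
Letter: letters move forward 1 place in the alphabet, wrapping Z→A; V, W, X, Y, Z, A → B.
Combining the parts gives 38B.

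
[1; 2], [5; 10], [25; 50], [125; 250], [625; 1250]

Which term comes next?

First entry — ×5 each step: 1, 5, 25, 125, 625 → 3125.
Second entry: always 2 × the first entry; 2, 10, 50, 250, 1250 → 6250.
So the next term is [3125; 6250].

[3125; 6250]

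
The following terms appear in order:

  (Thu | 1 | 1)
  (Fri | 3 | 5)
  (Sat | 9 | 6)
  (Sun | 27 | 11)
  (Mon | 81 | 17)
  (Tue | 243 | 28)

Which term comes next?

(Wed | 729 | 45)

For the day, runs through the weekdays Mon→Sun: Thu, Fri, Sat, Sun, Mon, Tue → Wed.
Second component — ×3 each step: 1, 3, 9, 27, 81, 243 → 729.
Third component — each term is the sum of the two before it: 1, 5, 6, 11, 17, 28 → 45.
Putting it together: (Wed | 729 | 45).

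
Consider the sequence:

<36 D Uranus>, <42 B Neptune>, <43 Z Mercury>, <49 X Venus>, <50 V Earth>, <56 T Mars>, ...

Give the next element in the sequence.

First value — alternating steps +6, +1, +6, +1, …: 36, 42, 43, 49, 50, 56 → 57.
For the letter, letters move back 2 places in the alphabet, wrapping A→Z: D, B, Z, X, V, T → R.
Planet — runs through the planets Mercury→Neptune: Uranus, Neptune, Mercury, Venus, Earth, Mars → Jupiter.
Combining the parts gives <57 R Jupiter>.

<57 R Jupiter>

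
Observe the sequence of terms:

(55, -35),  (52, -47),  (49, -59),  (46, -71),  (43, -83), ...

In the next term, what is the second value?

Second value: −12 each step; -35, -47, -59, -71, -83 → -95.

-95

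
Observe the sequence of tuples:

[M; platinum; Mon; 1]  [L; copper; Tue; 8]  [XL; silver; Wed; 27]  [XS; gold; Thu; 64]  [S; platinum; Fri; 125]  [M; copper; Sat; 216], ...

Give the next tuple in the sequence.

Size: repeats M → L → XL → XS → S, so M, L, XL, XS, S, M → L.
Metal: platinum, copper, silver, gold, platinum, copper → silver (repeats platinum → copper → silver → gold).
Day goes Mon, Tue, Wed, Thu, Fri, Sat → Sun (runs through the weekdays Mon→Sun).
Fourth component — perfect cubes: 1³, 2³, 3³, …: 1, 8, 27, 64, 125, 216 → 343.
Putting it together: [L; silver; Sun; 343].

[L; silver; Sun; 343]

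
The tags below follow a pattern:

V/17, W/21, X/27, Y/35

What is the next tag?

Z/45

Letter: letters move forward 1 place in the alphabet, so V, W, X, Y → Z.
Second component: differences are 4, 6, 8, … (increasing by 2 each time), so 17, 21, 27, 35 → 45.
Combining the parts gives Z/45.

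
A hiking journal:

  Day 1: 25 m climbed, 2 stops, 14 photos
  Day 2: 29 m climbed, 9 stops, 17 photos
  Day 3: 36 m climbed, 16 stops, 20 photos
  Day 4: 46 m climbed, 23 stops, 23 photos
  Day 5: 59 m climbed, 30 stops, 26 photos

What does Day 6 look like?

M climbed goes 25, 29, 36, 46, 59 → 75 (differences are 4, 7, 10, … (increasing by 3 each time)).
Stops: +7 each step, so 2, 9, 16, 23, 30 → 37.
Photos: +3 each step, so 14, 17, 20, 23, 26 → 29.
Putting it together: 75 m climbed, 37 stops, 29 photos.

75 m climbed, 37 stops, 29 photos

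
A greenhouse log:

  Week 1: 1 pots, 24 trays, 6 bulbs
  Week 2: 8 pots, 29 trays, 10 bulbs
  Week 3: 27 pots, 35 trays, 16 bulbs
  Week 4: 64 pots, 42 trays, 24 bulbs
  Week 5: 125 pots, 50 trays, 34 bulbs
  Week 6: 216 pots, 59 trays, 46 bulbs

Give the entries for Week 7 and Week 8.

Pots goes 1, 8, 27, 64, 125, 216 → 343 → 512 (perfect cubes: 1³, 2³, 3³, …).
Trays: 24, 29, 35, 42, 50, 59 → 69 → 80 (differences are 5, 6, 7, … (increasing by 1 each time)).
Bulbs goes 6, 10, 16, 24, 34, 46 → 60 → 76 (differences are 4, 6, 8, … (increasing by 2 each time)).
Putting the parts together: 343 pots, 69 trays, 60 bulbs and then 512 pots, 80 trays, 76 bulbs.

343 pots, 69 trays, 60 bulbs; 512 pots, 80 trays, 76 bulbs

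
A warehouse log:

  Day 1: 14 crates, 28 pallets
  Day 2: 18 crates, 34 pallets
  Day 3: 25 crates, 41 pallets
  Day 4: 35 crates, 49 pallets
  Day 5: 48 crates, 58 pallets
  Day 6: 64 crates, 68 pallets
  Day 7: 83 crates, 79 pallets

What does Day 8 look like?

Crates: differences are 4, 7, 10, … (increasing by 3 each time), so 14, 18, 25, 35, 48, 64, 83 → 105.
Pallets: differences are 6, 7, 8, … (increasing by 1 each time), so 28, 34, 41, 49, 58, 68, 79 → 91.
So the next row is 105 crates, 91 pallets.

105 crates, 91 pallets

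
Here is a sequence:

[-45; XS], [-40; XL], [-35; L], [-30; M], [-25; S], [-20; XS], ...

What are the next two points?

[-15; XL], [-10; L]

First part: +5 each step, so -45, -40, -35, -30, -25, -20 → -15 → -10.
Size: repeats XS → XL → L → M → S; XS, XL, L, M, S, XS → XL → L.
So the next two points are [-15; XL] and [-10; L].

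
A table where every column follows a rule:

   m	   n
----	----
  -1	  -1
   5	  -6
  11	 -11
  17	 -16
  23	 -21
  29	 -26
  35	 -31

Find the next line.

41  -36

Column m: -1, 5, 11, 17, 23, 29, 35 → 41 (+6 each step).
Column n: −5 each step; -1, -6, -11, -16, -21, -26, -31 → -36.
Putting it together: 41  -36.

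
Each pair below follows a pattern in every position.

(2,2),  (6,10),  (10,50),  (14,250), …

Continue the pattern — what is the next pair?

For the first entry, +4 each step: 2, 6, 10, 14 → 18.
Second entry: ×5 each step, so 2, 10, 50, 250 → 1250.
Combining the parts gives (18,1250).

(18,1250)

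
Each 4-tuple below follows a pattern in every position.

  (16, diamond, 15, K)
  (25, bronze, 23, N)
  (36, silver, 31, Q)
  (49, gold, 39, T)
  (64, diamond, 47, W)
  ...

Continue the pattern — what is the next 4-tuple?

(81, bronze, 55, Z)

First coordinate — perfect squares: 4², 5², 6², …: 16, 25, 36, 49, 64 → 81.
For the rank, repeats diamond → bronze → silver → gold: diamond, bronze, silver, gold, diamond → bronze.
Third coordinate goes 15, 23, 31, 39, 47 → 55 (+8 each step).
Letter — letters move forward 3 places in the alphabet: K, N, Q, T, W → Z.
Combining the parts gives (81, bronze, 55, Z).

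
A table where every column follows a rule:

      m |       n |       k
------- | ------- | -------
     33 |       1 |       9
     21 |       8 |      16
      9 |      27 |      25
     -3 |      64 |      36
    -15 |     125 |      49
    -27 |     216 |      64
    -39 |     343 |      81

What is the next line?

Column m goes 33, 21, 9, -3, -15, -27, -39 → -51 (−12 each step).
Column n: perfect cubes: 1³, 2³, 3³, …, so 1, 8, 27, 64, 125, 216, 343 → 512.
Column k: perfect squares: 3², 4², 5², …; 9, 16, 25, 36, 49, 64, 81 → 100.
Putting it together: -51  512  100.

-51  512  100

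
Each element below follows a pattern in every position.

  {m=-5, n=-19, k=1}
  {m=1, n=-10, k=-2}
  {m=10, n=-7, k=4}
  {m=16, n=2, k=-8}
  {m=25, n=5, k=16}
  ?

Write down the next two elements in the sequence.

M: alternating steps +6, +9, +6, +9, …; -5, 1, 10, 16, 25 → 31 → 40.
N: alternating steps +9, +3, +9, +3, …; -19, -10, -7, 2, 5 → 14 → 17.
K: 1, -2, 4, -8, 16 → -32 → 64 (×(-2) each step).
So the next two elements are {m=31, n=14, k=-32} and {m=40, n=17, k=64}.

{m=31, n=14, k=-32}, {m=40, n=17, k=64}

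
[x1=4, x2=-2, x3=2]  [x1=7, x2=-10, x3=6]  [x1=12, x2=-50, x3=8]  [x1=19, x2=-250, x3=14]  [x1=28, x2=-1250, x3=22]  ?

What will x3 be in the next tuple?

X3: each term is the sum of the two before it, so 2, 6, 8, 14, 22 → 36.

36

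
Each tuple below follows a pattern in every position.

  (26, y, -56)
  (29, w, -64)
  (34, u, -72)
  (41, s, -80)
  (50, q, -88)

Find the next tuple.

First component: 26, 29, 34, 41, 50 → 61 (differences are 3, 5, 7, … (increasing by 2 each time)).
Letter — letters move back 2 places in the alphabet: y, w, u, s, q → o.
Third component — −8 each step: -56, -64, -72, -80, -88 → -96.
Combining the parts gives (61, o, -96).

(61, o, -96)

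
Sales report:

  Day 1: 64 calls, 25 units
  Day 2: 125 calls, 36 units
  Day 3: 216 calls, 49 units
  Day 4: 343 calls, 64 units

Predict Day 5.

Calls: perfect cubes: 4³, 5³, 6³, …; 64, 125, 216, 343 → 512.
For the units, perfect squares: 5², 6², 7², …: 25, 36, 49, 64 → 81.
Combining the parts gives 512 calls, 81 units.

512 calls, 81 units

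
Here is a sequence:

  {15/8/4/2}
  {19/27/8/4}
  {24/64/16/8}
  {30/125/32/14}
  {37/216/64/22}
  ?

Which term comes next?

First part: differences are 4, 5, 6, … (increasing by 1 each time); 15, 19, 24, 30, 37 → 45.
Second part — perfect cubes: 2³, 3³, 4³, …: 8, 27, 64, 125, 216 → 343.
Third part: 4, 8, 16, 32, 64 → 128 (×2 each step).
For the fourth part, differences are 2, 4, 6, … (increasing by 2 each time): 2, 4, 8, 14, 22 → 32.
So the next term is {45/343/128/32}.

{45/343/128/32}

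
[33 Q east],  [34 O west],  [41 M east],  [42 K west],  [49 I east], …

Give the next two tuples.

[50 G west], [57 E east]

For the first slot, alternating steps +1, +7, +1, +7, …: 33, 34, 41, 42, 49 → 50 → 57.
Letter: Q, O, M, K, I → G → E (letters move back 2 places in the alphabet).
Direction: east, west, east, west, east → west → east (alternates east ↔ west).
Putting the parts together: [50 G west] and then [57 E east].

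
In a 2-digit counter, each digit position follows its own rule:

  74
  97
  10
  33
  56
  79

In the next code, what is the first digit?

9

First digit: +2 each step, mod 10, so 7, 9, 1, 3, 5, 7 → 9.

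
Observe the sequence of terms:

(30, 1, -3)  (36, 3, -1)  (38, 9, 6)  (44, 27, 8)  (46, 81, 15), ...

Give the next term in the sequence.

(52, 243, 17)

For the first component, alternating steps +6, +2, +6, +2, …: 30, 36, 38, 44, 46 → 52.
Second component — ×3 each step: 1, 3, 9, 27, 81 → 243.
Third component: alternating steps +2, +7, +2, +7, …, so -3, -1, 6, 8, 15 → 17.
Combining the parts gives (52, 243, 17).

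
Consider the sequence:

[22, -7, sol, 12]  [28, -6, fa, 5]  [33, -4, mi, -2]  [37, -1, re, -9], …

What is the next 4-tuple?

First component: differences are 6, 5, 4, … (decreasing by 1 each time), so 22, 28, 33, 37 → 40.
For the second component, differences are 1, 2, 3, … (increasing by 1 each time): -7, -6, -4, -1 → 3.
Note goes sol, fa, mi, re → do (runs backward through the solfège scale do→ti).
For the fourth component, −7 each step: 12, 5, -2, -9 → -16.
So the next 4-tuple is [40, 3, do, -16].

[40, 3, do, -16]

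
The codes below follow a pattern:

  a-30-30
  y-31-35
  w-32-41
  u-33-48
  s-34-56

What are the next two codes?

Letter: letters move back 2 places in the alphabet, wrapping A→Z; a, y, w, u, s → q → o.
Second component: +1 each step, so 30, 31, 32, 33, 34 → 35 → 36.
Third component — differences are 5, 6, 7, … (increasing by 1 each time): 30, 35, 41, 48, 56 → 65 → 75.
So the next two codes are q-35-65 and o-36-75.

q-35-65, o-36-75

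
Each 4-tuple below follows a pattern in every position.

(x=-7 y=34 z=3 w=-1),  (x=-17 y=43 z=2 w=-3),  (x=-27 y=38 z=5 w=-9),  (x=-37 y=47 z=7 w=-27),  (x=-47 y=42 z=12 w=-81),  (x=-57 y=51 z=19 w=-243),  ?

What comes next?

(x=-67 y=46 z=31 w=-729)

X goes -7, -17, -27, -37, -47, -57 → -67 (−10 each step).
Y goes 34, 43, 38, 47, 42, 51 → 46 (alternating steps +9, −5, +9, −5, …).
Z goes 3, 2, 5, 7, 12, 19 → 31 (each term is the sum of the two before it).
W: ×3 each step, so -1, -3, -9, -27, -81, -243 → -729.
So the next 4-tuple is (x=-67 y=46 z=31 w=-729).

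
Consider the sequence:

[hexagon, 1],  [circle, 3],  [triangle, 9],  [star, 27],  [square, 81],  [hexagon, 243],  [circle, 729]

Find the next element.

Shape: repeats hexagon → circle → triangle → star → square; hexagon, circle, triangle, star, square, hexagon, circle → triangle.
For the second part, ×3 each step: 1, 3, 9, 27, 81, 243, 729 → 2187.
So the next element is [triangle, 2187].

[triangle, 2187]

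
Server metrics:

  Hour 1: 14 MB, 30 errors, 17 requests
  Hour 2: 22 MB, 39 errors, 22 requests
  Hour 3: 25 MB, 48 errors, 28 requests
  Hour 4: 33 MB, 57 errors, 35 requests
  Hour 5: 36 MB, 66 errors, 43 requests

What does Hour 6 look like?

MB — alternating steps +8, +3, +8, +3, …: 14, 22, 25, 33, 36 → 44.
For the errors, +9 each step: 30, 39, 48, 57, 66 → 75.
Requests goes 17, 22, 28, 35, 43 → 52 (differences are 5, 6, 7, … (increasing by 1 each time)).
Putting it together: 44 MB, 75 errors, 52 requests.

44 MB, 75 errors, 52 requests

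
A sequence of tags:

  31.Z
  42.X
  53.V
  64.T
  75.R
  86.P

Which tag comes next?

97.N

First component: +11 each step, so 31, 42, 53, 64, 75, 86 → 97.
For the letter, letters move back 2 places in the alphabet: Z, X, V, T, R, P → N.
Combining the parts gives 97.N.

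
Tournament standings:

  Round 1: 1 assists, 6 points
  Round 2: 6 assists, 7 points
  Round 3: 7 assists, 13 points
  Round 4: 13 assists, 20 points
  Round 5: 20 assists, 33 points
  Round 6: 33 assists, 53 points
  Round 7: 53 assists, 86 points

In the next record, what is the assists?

86

Assists: each term is the sum of the two before it, so 1, 6, 7, 13, 20, 33, 53 → 86.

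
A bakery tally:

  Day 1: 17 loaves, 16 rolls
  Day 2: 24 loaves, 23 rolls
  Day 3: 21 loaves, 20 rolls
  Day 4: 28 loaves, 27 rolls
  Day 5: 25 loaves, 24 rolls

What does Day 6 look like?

32 loaves, 31 rolls

Loaves: 17, 24, 21, 28, 25 → 32 (alternating steps +7, −3, +7, −3, …).
Rolls: always 1 less than the loaves; 16, 23, 20, 27, 24 → 31.
Combining the parts gives 32 loaves, 31 rolls.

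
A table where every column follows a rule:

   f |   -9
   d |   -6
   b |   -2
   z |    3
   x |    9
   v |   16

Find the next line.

t  24

Letter: letters move back 2 places in the alphabet, wrapping A→Z; f, d, b, z, x, v → t.
For the second component, differences are 3, 4, 5, … (increasing by 1 each time): -9, -6, -2, 3, 9, 16 → 24.
Combining the parts gives t  24.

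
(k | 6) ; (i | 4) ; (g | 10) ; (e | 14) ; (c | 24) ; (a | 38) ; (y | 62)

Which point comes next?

Letter: k, i, g, e, c, a, y → w (letters move back 2 places in the alphabet, wrapping A→Z).
For the second component, each term is the sum of the two before it: 6, 4, 10, 14, 24, 38, 62 → 100.
Combining the parts gives (w | 100).

(w | 100)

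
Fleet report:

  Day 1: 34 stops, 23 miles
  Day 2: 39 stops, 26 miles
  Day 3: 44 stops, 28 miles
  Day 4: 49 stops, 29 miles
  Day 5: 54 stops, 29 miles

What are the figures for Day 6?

59 stops, 28 miles

Stops: +5 each step, so 34, 39, 44, 49, 54 → 59.
Miles goes 23, 26, 28, 29, 29 → 28 (differences are 3, 2, 1, … (decreasing by 1 each time)).
Combining the parts gives 59 stops, 28 miles.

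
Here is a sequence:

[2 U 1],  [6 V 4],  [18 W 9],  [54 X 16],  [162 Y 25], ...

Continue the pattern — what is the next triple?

[486 Z 36]

First coordinate — ×3 each step: 2, 6, 18, 54, 162 → 486.
Letter goes U, V, W, X, Y → Z (letters move forward 1 place in the alphabet).
Third coordinate: perfect squares: 1², 2², 3², …, so 1, 4, 9, 16, 25 → 36.
Putting it together: [486 Z 36].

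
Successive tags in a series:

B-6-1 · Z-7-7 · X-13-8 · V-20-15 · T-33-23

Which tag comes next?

For the letter, letters move back 2 places in the alphabet, wrapping A→Z: B, Z, X, V, T → R.
Second component: each term is the sum of the two before it; 6, 7, 13, 20, 33 → 53.
Third component — each term is the sum of the two before it: 1, 7, 8, 15, 23 → 38.
So the next tag is R-53-38.

R-53-38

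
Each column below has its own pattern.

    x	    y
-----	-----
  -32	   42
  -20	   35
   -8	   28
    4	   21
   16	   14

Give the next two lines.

For the column x, +12 each step: -32, -20, -8, 4, 16 → 28 → 40.
For the column y, −7 each step: 42, 35, 28, 21, 14 → 7 → 0.
Putting the parts together: 28  7 and then 40  0.

28  7; 40  0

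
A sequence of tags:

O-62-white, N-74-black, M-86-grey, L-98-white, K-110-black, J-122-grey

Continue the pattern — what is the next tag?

Letter: letters move back 1 place in the alphabet, so O, N, M, L, K, J → I.
Second component — +12 each step: 62, 74, 86, 98, 110, 122 → 134.
Shade: white, black, grey, white, black, grey → white (repeats white → black → grey).
Putting it together: I-134-white.

I-134-white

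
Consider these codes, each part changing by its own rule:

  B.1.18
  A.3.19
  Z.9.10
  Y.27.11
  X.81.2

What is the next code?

Letter goes B, A, Z, Y, X → W (letters move back 1 place in the alphabet, wrapping A→Z).
For the second component, ×3 each step: 1, 3, 9, 27, 81 → 243.
For the third component, alternating steps +1, −9, +1, −9, …: 18, 19, 10, 11, 2 → 3.
So the next code is W.243.3.

W.243.3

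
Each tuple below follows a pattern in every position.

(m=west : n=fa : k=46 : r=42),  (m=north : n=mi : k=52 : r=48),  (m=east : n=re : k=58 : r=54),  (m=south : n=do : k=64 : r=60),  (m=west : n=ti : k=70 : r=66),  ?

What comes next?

M: repeats west → north → east → south, so west, north, east, south, west → north.
For the n, runs backward through the solfège scale do→ti: fa, mi, re, do, ti → la.
K goes 46, 52, 58, 64, 70 → 76 (+6 each step).
R goes 42, 48, 54, 60, 66 → 72 (always 4 less than the k).
Putting it together: (m=north : n=la : k=76 : r=72).

(m=north : n=la : k=76 : r=72)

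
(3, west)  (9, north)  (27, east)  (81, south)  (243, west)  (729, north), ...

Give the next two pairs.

For the first part, ×3 each step: 3, 9, 27, 81, 243, 729 → 2187 → 6561.
Direction — repeats west → north → east → south: west, north, east, south, west, north → east → south.
So the next two pairs are (2187, east) and (6561, south).

(2187, east), (6561, south)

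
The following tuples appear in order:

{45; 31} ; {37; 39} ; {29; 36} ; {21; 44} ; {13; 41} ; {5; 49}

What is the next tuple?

{-3; 46}

For the first slot, −8 each step: 45, 37, 29, 21, 13, 5 → -3.
Second slot: alternating steps +8, −3, +8, −3, …; 31, 39, 36, 44, 41, 49 → 46.
Combining the parts gives {-3; 46}.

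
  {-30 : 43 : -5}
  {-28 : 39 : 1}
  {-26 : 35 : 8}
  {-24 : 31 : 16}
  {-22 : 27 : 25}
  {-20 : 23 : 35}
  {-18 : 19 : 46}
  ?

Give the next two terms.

For the first component, +2 each step: -30, -28, -26, -24, -22, -20, -18 → -16 → -14.
For the second component, −4 each step: 43, 39, 35, 31, 27, 23, 19 → 15 → 11.
Third component goes -5, 1, 8, 16, 25, 35, 46 → 58 → 71 (differences are 6, 7, 8, … (increasing by 1 each time)).
So the next two terms are {-16 : 15 : 58} and {-14 : 11 : 71}.

{-16 : 15 : 58}, {-14 : 11 : 71}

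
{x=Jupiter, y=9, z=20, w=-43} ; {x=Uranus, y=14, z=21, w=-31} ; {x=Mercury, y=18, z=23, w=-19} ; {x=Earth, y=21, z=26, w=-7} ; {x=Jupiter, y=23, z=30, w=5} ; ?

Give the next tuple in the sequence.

{x=Uranus, y=24, z=35, w=17}

For the x, repeats Jupiter → Uranus → Mercury → Earth: Jupiter, Uranus, Mercury, Earth, Jupiter → Uranus.
Y: 9, 14, 18, 21, 23 → 24 (differences are 5, 4, 3, … (decreasing by 1 each time)).
Z goes 20, 21, 23, 26, 30 → 35 (differences are 1, 2, 3, … (increasing by 1 each time)).
W: +12 each step; -43, -31, -19, -7, 5 → 17.
Combining the parts gives {x=Uranus, y=24, z=35, w=17}.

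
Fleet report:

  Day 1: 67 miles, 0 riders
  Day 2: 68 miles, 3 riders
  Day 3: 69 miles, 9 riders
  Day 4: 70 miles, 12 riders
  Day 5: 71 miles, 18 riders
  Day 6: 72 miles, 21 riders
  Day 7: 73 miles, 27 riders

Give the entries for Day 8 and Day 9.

Miles: +1 each step; 67, 68, 69, 70, 71, 72, 73 → 74 → 75.
Riders: 0, 3, 9, 12, 18, 21, 27 → 30 → 36 (alternating steps +3, +6, +3, +6, …).
So the next two rows are 74 miles, 30 riders and 75 miles, 36 riders.

74 miles, 30 riders; 75 miles, 36 riders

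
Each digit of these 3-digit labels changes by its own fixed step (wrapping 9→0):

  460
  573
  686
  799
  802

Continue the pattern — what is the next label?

First digit: +1 each step, mod 10, so 4, 5, 6, 7, 8 → 9.
Second digit: +1 each step, mod 10, so 6, 7, 8, 9, 0 → 1.
Third digit — +3 each step, mod 10: 0, 3, 6, 9, 2 → 5.
Putting it together: 915.

915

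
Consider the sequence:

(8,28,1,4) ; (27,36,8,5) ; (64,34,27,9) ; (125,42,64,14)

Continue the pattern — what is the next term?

(216,40,125,23)

First slot: perfect cubes: 2³, 3³, 4³, …, so 8, 27, 64, 125 → 216.
Second slot: alternating steps +8, −2, +8, −2, …, so 28, 36, 34, 42 → 40.
For the third slot, perfect cubes: 1³, 2³, 3³, …: 1, 8, 27, 64 → 125.
Fourth slot — each term is the sum of the two before it: 4, 5, 9, 14 → 23.
Putting it together: (216,40,125,23).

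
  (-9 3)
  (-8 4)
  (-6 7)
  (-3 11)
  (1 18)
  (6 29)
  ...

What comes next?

(12 47)

First slot: differences are 1, 2, 3, … (increasing by 1 each time); -9, -8, -6, -3, 1, 6 → 12.
Second slot — each term is the sum of the two before it: 3, 4, 7, 11, 18, 29 → 47.
Putting it together: (12 47).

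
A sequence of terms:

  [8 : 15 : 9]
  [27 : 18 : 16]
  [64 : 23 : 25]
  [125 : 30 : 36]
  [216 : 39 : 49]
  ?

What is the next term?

First value goes 8, 27, 64, 125, 216 → 343 (perfect cubes: 2³, 3³, 4³, …).
Second value: 15, 18, 23, 30, 39 → 50 (differences are 3, 5, 7, … (increasing by 2 each time)).
Third value: 9, 16, 25, 36, 49 → 64 (perfect squares: 3², 4², 5², …).
So the next term is [343 : 50 : 64].

[343 : 50 : 64]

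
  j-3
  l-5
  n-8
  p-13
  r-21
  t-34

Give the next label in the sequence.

Letter goes j, l, n, p, r, t → v (letters move forward 2 places in the alphabet).
Second component — each term is the sum of the two before it: 3, 5, 8, 13, 21, 34 → 55.
So the next label is v-55.

v-55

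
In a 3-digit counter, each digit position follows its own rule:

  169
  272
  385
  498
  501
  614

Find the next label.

First digit — +1 each step, mod 10: 1, 2, 3, 4, 5, 6 → 7.
Second digit: 6, 7, 8, 9, 0, 1 → 2 (+1 each step, mod 10).
Third digit goes 9, 2, 5, 8, 1, 4 → 7 (+3 each step, mod 10).
So the next label is 727.

727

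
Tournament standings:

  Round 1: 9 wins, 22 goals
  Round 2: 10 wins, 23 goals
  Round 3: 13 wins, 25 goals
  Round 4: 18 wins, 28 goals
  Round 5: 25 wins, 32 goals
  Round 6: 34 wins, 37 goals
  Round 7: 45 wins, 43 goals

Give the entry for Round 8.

58 wins, 50 goals

For the wins, differences are 1, 3, 5, … (increasing by 2 each time): 9, 10, 13, 18, 25, 34, 45 → 58.
Goals — differences are 1, 2, 3, … (increasing by 1 each time): 22, 23, 25, 28, 32, 37, 43 → 50.
Putting it together: 58 wins, 50 goals.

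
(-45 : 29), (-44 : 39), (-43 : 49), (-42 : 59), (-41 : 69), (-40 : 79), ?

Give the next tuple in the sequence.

(-39 : 89)

First coordinate: -45, -44, -43, -42, -41, -40 → -39 (+1 each step).
Second coordinate: +10 each step; 29, 39, 49, 59, 69, 79 → 89.
So the next tuple is (-39 : 89).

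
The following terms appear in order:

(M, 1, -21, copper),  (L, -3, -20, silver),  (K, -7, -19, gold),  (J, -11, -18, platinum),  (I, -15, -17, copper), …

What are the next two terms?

For the letter, letters move back 1 place in the alphabet: M, L, K, J, I → H → G.
Second entry: 1, -3, -7, -11, -15 → -19 → -23 (−4 each step).
Third entry goes -21, -20, -19, -18, -17 → -16 → -15 (+1 each step).
Metal: repeats copper → silver → gold → platinum, so copper, silver, gold, platinum, copper → silver → gold.
So the next two terms are (H, -19, -16, silver) and (G, -23, -15, gold).

(H, -19, -16, silver), (G, -23, -15, gold)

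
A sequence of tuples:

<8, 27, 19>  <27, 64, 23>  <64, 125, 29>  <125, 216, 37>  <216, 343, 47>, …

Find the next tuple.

First value goes 8, 27, 64, 125, 216 → 343 (perfect cubes: 2³, 3³, 4³, …).
Second value: 27, 64, 125, 216, 343 → 512 (perfect cubes: 3³, 4³, 5³, …).
Third value: differences are 4, 6, 8, … (increasing by 2 each time), so 19, 23, 29, 37, 47 → 59.
So the next tuple is <343, 512, 59>.

<343, 512, 59>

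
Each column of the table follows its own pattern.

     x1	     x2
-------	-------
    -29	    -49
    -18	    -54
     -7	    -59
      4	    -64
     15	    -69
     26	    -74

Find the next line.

37  -79

Column x1: +11 each step, so -29, -18, -7, 4, 15, 26 → 37.
For the column x2, −5 each step: -49, -54, -59, -64, -69, -74 → -79.
So the next line is 37  -79.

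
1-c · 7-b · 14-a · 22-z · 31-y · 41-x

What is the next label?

52-w

First component goes 1, 7, 14, 22, 31, 41 → 52 (differences are 6, 7, 8, … (increasing by 1 each time)).
Letter goes c, b, a, z, y, x → w (letters move back 1 place in the alphabet, wrapping A→Z).
Putting it together: 52-w.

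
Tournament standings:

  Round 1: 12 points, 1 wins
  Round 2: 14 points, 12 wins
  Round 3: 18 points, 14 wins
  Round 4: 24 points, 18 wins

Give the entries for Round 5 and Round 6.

For the points, differences are 2, 4, 6, … (increasing by 2 each time): 12, 14, 18, 24 → 32 → 42.
For the wins, always the previous value of the points: 1, 12, 14, 18 → 24 → 32.
So the next two rows are 32 points, 24 wins and 42 points, 32 wins.

32 points, 24 wins; 42 points, 32 wins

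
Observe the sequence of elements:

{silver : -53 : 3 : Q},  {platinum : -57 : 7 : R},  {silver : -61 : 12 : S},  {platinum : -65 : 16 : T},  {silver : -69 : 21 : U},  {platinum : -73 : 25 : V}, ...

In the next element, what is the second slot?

-77

Second slot: −4 each step, so -53, -57, -61, -65, -69, -73 → -77.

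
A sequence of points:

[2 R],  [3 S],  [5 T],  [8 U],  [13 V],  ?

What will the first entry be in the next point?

21

For the first entry, each term is the sum of the two before it: 2, 3, 5, 8, 13 → 21.
Letter: R, S, T, U, V → W (letters move forward 1 place in the alphabet).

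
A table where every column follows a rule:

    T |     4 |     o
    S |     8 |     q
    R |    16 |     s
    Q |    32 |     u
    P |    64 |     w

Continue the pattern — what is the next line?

O  128  y

First letter goes T, S, R, Q, P → O (letters move back 1 place in the alphabet).
Second component goes 4, 8, 16, 32, 64 → 128 (×2 each step).
Second letter goes o, q, s, u, w → y (letters move forward 2 places in the alphabet).
Putting it together: O  128  y.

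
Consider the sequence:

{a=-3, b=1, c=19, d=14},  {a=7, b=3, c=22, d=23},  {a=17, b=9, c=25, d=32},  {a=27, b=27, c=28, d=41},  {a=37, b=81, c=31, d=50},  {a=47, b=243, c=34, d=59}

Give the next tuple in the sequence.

{a=57, b=729, c=37, d=68}

A — +10 each step: -3, 7, 17, 27, 37, 47 → 57.
B goes 1, 3, 9, 27, 81, 243 → 729 (×3 each step).
C goes 19, 22, 25, 28, 31, 34 → 37 (+3 each step).
D goes 14, 23, 32, 41, 50, 59 → 68 (+9 each step).
So the next tuple is {a=57, b=729, c=37, d=68}.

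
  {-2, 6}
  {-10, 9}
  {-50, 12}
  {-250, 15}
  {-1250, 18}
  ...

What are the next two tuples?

{-6250, 21}, {-31250, 24}

First part — ×5 each step: -2, -10, -50, -250, -1250 → -6250 → -31250.
Second part: +3 each step, so 6, 9, 12, 15, 18 → 21 → 24.
So the next two tuples are {-6250, 21} and {-31250, 24}.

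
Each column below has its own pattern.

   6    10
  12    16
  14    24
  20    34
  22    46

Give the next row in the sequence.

First component: alternating steps +6, +2, +6, +2, …, so 6, 12, 14, 20, 22 → 28.
Second component: differences are 6, 8, 10, … (increasing by 2 each time); 10, 16, 24, 34, 46 → 60.
Combining the parts gives 28  60.

28  60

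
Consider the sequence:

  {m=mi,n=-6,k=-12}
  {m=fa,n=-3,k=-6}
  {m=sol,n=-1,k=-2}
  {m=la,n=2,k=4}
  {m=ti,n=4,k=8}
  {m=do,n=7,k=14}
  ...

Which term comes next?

M: runs through the solfège scale do→ti, so mi, fa, sol, la, ti, do → re.
N — alternating steps +3, +2, +3, +2, …: -6, -3, -1, 2, 4, 7 → 9.
K: -12, -6, -2, 4, 8, 14 → 18 (always 2 × the n).
Combining the parts gives {m=re,n=9,k=18}.

{m=re,n=9,k=18}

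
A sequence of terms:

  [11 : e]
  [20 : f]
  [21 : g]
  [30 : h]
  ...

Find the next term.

First component — alternating steps +9, +1, +9, +1, …: 11, 20, 21, 30 → 31.
Letter: letters move forward 1 place in the alphabet, so e, f, g, h → i.
So the next term is [31 : i].

[31 : i]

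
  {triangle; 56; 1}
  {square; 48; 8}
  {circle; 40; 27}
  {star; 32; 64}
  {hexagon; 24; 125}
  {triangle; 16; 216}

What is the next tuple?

{square; 8; 343}

Shape: repeats triangle → square → circle → star → hexagon, so triangle, square, circle, star, hexagon, triangle → square.
For the second value, −8 each step: 56, 48, 40, 32, 24, 16 → 8.
Third value — perfect cubes: 1³, 2³, 3³, …: 1, 8, 27, 64, 125, 216 → 343.
So the next tuple is {square; 8; 343}.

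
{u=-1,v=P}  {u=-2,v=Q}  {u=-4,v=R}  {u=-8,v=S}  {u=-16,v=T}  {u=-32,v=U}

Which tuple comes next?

{u=-64,v=V}

U goes -1, -2, -4, -8, -16, -32 → -64 (×2 each step).
V: letters move forward 1 place in the alphabet, so P, Q, R, S, T, U → V.
Combining the parts gives {u=-64,v=V}.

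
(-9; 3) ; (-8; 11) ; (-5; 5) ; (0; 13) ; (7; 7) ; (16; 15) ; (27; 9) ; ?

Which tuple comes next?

(40; 17)

First coordinate — differences are 1, 3, 5, … (increasing by 2 each time): -9, -8, -5, 0, 7, 16, 27 → 40.
Second coordinate: alternating steps +8, −6, +8, −6, …, so 3, 11, 5, 13, 7, 15, 9 → 17.
So the next tuple is (40; 17).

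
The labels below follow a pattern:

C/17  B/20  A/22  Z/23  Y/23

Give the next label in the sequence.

For the letter, letters move back 1 place in the alphabet, wrapping A→Z: C, B, A, Z, Y → X.
Second component — differences are 3, 2, 1, … (decreasing by 1 each time): 17, 20, 22, 23, 23 → 22.
Combining the parts gives X/22.

X/22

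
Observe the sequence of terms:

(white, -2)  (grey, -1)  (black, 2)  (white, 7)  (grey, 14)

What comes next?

Shade — repeats white → grey → black: white, grey, black, white, grey → black.
Second slot — differences are 1, 3, 5, … (increasing by 2 each time): -2, -1, 2, 7, 14 → 23.
Combining the parts gives (black, 23).

(black, 23)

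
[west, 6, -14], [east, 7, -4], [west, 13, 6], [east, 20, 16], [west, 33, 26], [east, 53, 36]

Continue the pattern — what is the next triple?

Direction goes west, east, west, east, west, east → west (alternates west ↔ east).
Second value — each term is the sum of the two before it: 6, 7, 13, 20, 33, 53 → 86.
Third value: +10 each step; -14, -4, 6, 16, 26, 36 → 46.
Putting it together: [west, 86, 46].

[west, 86, 46]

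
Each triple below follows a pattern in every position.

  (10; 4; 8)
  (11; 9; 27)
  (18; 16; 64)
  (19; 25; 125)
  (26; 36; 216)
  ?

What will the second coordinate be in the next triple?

49

Second coordinate: 4, 9, 16, 25, 36 → 49 (perfect squares: 2², 3², 4², …).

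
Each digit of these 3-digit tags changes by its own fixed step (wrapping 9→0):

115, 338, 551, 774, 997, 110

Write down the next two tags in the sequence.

First digit: +2 each step, mod 10, so 1, 3, 5, 7, 9, 1 → 3 → 5.
Second digit: 1, 3, 5, 7, 9, 1 → 3 → 5 (+2 each step, mod 10).
Third digit: +3 each step, mod 10; 5, 8, 1, 4, 7, 0 → 3 → 6.
Putting the parts together: 333 and then 556.

333 then 556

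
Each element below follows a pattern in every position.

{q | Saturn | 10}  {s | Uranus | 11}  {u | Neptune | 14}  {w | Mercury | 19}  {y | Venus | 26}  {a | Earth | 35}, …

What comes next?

{c | Mars | 46}

Letter: q, s, u, w, y, a → c (letters move forward 2 places in the alphabet, wrapping Z→A).
Planet: Saturn, Uranus, Neptune, Mercury, Venus, Earth → Mars (runs through the planets Mercury→Neptune).
Third part: differences are 1, 3, 5, … (increasing by 2 each time); 10, 11, 14, 19, 26, 35 → 46.
Combining the parts gives {c | Mars | 46}.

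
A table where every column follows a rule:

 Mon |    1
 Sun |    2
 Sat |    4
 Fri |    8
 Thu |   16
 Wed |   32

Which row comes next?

Day — runs backward through the weekdays Mon→Sun: Mon, Sun, Sat, Fri, Thu, Wed → Tue.
Second component: 1, 2, 4, 8, 16, 32 → 64 (×2 each step).
So the next row is Tue  64.

Tue  64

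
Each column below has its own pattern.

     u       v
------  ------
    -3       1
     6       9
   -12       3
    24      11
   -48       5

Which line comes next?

Column u — ×(-2) each step: -3, 6, -12, 24, -48 → 96.
Column v: alternating steps +8, −6, +8, −6, …, so 1, 9, 3, 11, 5 → 13.
Putting it together: 96  13.

96  13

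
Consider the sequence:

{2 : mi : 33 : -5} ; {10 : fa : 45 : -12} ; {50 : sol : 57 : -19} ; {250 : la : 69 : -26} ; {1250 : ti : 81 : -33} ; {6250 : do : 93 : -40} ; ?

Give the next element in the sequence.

{31250 : re : 105 : -47}

For the first coordinate, ×5 each step: 2, 10, 50, 250, 1250, 6250 → 31250.
Note: mi, fa, sol, la, ti, do → re (runs through the solfège scale do→ti).
Third coordinate: 33, 45, 57, 69, 81, 93 → 105 (+12 each step).
Fourth coordinate goes -5, -12, -19, -26, -33, -40 → -47 (−7 each step).
Putting it together: {31250 : re : 105 : -47}.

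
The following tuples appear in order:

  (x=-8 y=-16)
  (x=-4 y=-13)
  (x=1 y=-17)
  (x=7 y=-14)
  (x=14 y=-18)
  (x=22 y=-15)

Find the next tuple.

(x=31 y=-19)

For the x, differences are 4, 5, 6, … (increasing by 1 each time): -8, -4, 1, 7, 14, 22 → 31.
Y — alternating steps +3, −4, +3, −4, …: -16, -13, -17, -14, -18, -15 → -19.
Putting it together: (x=31 y=-19).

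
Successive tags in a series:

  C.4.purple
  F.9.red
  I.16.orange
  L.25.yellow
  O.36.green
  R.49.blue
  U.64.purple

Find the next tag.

Letter: C, F, I, L, O, R, U → X (letters move forward 3 places in the alphabet).
Second component — perfect squares: 2², 3², 4², …: 4, 9, 16, 25, 36, 49, 64 → 81.
Colour — repeats purple → red → orange → yellow → green → blue: purple, red, orange, yellow, green, blue, purple → red.
So the next tag is X.81.red.

X.81.red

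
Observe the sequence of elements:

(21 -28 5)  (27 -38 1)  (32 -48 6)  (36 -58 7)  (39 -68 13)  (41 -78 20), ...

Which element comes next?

(42 -88 33)

First component goes 21, 27, 32, 36, 39, 41 → 42 (differences are 6, 5, 4, … (decreasing by 1 each time)).
Second component: −10 each step; -28, -38, -48, -58, -68, -78 → -88.
Third component: 5, 1, 6, 7, 13, 20 → 33 (each term is the sum of the two before it).
Putting it together: (42 -88 33).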